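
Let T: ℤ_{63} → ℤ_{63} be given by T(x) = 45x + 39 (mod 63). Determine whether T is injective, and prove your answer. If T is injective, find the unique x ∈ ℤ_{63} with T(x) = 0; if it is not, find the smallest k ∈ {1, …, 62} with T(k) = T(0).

7

Recall: T is injective when T(s) = T(t) forces s = t.
We have gcd(45, 63) = 9 > 1. Taking s = 0 and t = 7: T(0) = 39 and T(7) = 45·7 + 39 = 354 ≡ 39 (mod 63).
So T(0) = T(7) while 0 ≠ 7, therefore T is not injective.
Since T is not injective, we find the least positive k with T(k) = T(0): this means 45k ≡ 0 (mod 63), i.e. 63 ∣ 45k. Since gcd(45, 63) = 9, dividing through by 9 this holds exactly when 7 ∣ 5k, and as gcd(5, 7) = 1, exactly when 7 ∣ k.
The smallest positive such k is 7.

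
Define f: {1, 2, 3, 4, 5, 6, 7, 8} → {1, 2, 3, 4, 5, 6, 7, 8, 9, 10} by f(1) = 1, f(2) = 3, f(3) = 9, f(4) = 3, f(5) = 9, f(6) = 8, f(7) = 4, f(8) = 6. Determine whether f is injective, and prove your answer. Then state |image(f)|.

f(2) = 3 = f(4) with 2 ≠ 4, so f is not injective.
The image of f is {1, 3, 4, 6, 8, 9}, which has 6 elements.

6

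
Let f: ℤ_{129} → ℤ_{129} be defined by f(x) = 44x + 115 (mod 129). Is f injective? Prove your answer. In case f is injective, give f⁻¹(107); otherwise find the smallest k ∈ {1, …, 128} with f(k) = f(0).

Suppose f(u) = f(v) in ℤ_{129}. Then 44u + 115 ≡ 44v + 115 (mod 129), thus 44(u − v) ≡ 0 (mod 129).
Since gcd(44, 129) = 1, 44 is invertible modulo 129, thus u − v ≡ 0 (mod 129), i.e. u = v.
Thus f is injective.
We now compute 44⁻¹ mod 129 explicitly. Euclid's algorithm: 129 = 2·44 + 41, 44 = 1·41 + 3, 41 = 13·3 + 2, 3 = 1·2 + 1; back-substituting gives 1 = 44·44 − 15·129, so 44⁻¹ ≡ 44 (mod 129).
Since f is injective, we find f⁻¹(107): we need 44x ≡ 107 − 115 ≡ 121 (mod 129). Using 44⁻¹ = 44: x ≡ 44·121 = 5324 = 41·129 + 35, so x = 35.
Check: f(35) = 44·35 + 115 = 1655 = 12·129 + 107 ≡ 107 (mod 129).

35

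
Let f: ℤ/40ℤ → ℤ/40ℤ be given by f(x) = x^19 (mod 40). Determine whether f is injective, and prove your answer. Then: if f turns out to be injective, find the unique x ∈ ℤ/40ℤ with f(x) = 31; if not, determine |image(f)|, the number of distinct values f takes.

25

f(0) = 0^19 = 0.
f(10): Repeated squaring mod 40: 10^1 ≡ 10, 10^2 ≡ 10² = 100 ≡ 20, 10^4 ≡ 20² = 400 ≡ 0, 10^8 ≡ 0² = 0, 10^16 ≡ 0² = 0. Since 19 = 16 + 2 + 1, 10^19 ≡ 0·20·10: 0·20 = 0, then 0·10 = 0. So 10^19 ≡ 0 (mod 40).
So f(0) = f(10) = 0 while 0 ≠ 10, thus f is not injective.
Since f is not injective, we determine |image(f)|. Computing x^19 mod 40 for each x (by repeated squaring, reducing mod 40 at every step), the values f(0), f(1), …, f(39) are: 0, 1, 8, 27, 24, 5, 16, 23, 32, 9, 0, 11, 8, 37, 24, 15, 16, 33, 32, 19, 0, 21, 8, 7, 24, 25, 16, 3, 32, 29, 0, 31, 8, 17, 24, 35, 16, 13, 32, 39.
The distinct values are {0, 1, 3, 5, 7, 8, 9, 11, 13, 15, 16, 17, 19, 21, 23, 24, 25, 27, 29, 31, 32, 33, 35, 37, 39}; there are 25 of them.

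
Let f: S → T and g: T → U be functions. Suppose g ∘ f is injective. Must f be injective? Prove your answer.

Suppose f(u) = f(v). Applying g: (g ∘ f)(u) = (g ∘ f)(v). Since g ∘ f is injective, u = v. Thus f is injective.

injective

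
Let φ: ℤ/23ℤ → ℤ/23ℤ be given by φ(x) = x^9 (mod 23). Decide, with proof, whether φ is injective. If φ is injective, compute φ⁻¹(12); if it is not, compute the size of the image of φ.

18

Since 23 is prime, the nonzero elements of ℤ/23ℤ form a cyclic group of order 22.
As gcd(9, 22) = 1, raising to the 9th power is a bijection on this group: if u^9 ≡ v^9 then (uv^{−1})^9 = 1, and the only element of order dividing gcd(9, 22) = 1 is 1, so u = v.
With φ(0) = 0 this makes φ injective on all of ℤ/23ℤ, hence bijective (finite equal-size domain and codomain). In particular φ is injective.
Since φ is injective, we find the preimage of 12. The inverse of x ↦ x^9 on (ℤ/23ℤ)^× is x ↦ x^5, because 9·5 = 45 = 2·22 + 1 ≡ 1 (mod 22) and x^{22} = 1 for x ≠ 0 (Fermat). So φ⁻¹(12) = 12^5 mod 23.
Repeated squaring mod 23: 12^1 ≡ 12, 12^2 ≡ 12² = 144 ≡ 6, 12^4 ≡ 6² = 36 ≡ 13. Since 5 = 4 + 1, 12^5 ≡ 13·12: 13·12 = 156 ≡ 18. So 12^5 ≡ 18 (mod 23).
Hence φ⁻¹(12) = 18.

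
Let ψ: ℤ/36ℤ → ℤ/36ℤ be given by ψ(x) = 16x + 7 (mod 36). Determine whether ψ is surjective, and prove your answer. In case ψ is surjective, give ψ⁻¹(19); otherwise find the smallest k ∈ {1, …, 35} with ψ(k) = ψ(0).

Since gcd(16, 36) = 4, we have 16x ≡ 0 (mod 4) for all x, so ψ(x) ≡ 3 (mod 4).
But 0 ≢ 3 (mod 4), so 0 ∈ ℤ/36ℤ has no preimage. Therefore ψ is not surjective.
Since ψ is not surjective, we find the least positive k with ψ(k) = ψ(0): this means 16k ≡ 0 (mod 36), i.e. 36 ∣ 16k. Since gcd(16, 36) = 4, dividing through by 4 this holds exactly when 9 ∣ 4k, and as gcd(4, 9) = 1, exactly when 9 ∣ k.
The smallest positive such k is 9.

9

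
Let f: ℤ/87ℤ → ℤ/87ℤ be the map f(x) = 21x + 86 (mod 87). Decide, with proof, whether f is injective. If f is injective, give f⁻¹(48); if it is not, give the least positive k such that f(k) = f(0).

Recall: injectivity means: for all u, v in the domain, f(u) = f(v) implies u = v.
We have gcd(21, 87) = 3 > 1. Taking u = 0 and v = 29: f(0) = 86 and f(29) = 21·29 + 86 = 695 ≡ 86 (mod 87).
So f(0) = f(29) while 0 ≠ 29, so f is not injective.
Since f is not injective, we find the least positive k with f(k) = f(0): this means 21k ≡ 0 (mod 87), i.e. 87 ∣ 21k. Since gcd(21, 87) = 3, dividing through by 3 this holds exactly when 29 ∣ 7k, and as gcd(7, 29) = 1, exactly when 29 ∣ k.
The smallest positive such k is 29.

29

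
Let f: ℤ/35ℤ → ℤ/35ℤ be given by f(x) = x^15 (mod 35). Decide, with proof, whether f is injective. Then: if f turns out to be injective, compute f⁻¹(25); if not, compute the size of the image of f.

f(4): Repeated squaring mod 35: 4^1 ≡ 4, 4^2 ≡ 4² = 16, 4^4 ≡ 16² = 256 ≡ 11, 4^8 ≡ 11² = 121 ≡ 16. Since 15 = 8 + 4 + 2 + 1, 4^15 ≡ 16·11·16·4: 16·11 = 176 ≡ 1, then 1·16 = 16, then 16·4 = 64 ≡ 29. So 4^15 ≡ 29 (mod 35).
f(9): Repeated squaring mod 35: 9^1 ≡ 9, 9^2 ≡ 9² = 81 ≡ 11, 9^4 ≡ 11² = 121 ≡ 16, 9^8 ≡ 16² = 256 ≡ 11. Since 15 = 8 + 4 + 2 + 1, 9^15 ≡ 11·16·11·9: 11·16 = 176 ≡ 1, then 1·11 = 11, then 11·9 = 99 ≡ 29. So 9^15 ≡ 29 (mod 35).
So f(4) = f(9) = 29 while 4 ≠ 9, so f is not injective.
Since f is not injective, we determine |image(f)|. Computing x^15 mod 35 for each x (by repeated squaring, reducing mod 35 at every step), the values f(0), f(1), …, f(34) are: 0, 1, 8, 27, 29, 20, 6, 28, 22, 29, 20, 1, 13, 27, 14, 15, 1, 13, 22, 34, 20, 21, 8, 22, 34, 15, 6, 13, 7, 29, 15, 6, 8, 27, 34.
The distinct values are {0, 1, 6, 7, 8, 13, 14, 15, 20, 21, 22, 27, 28, 29, 34}; there are 15 of them.

15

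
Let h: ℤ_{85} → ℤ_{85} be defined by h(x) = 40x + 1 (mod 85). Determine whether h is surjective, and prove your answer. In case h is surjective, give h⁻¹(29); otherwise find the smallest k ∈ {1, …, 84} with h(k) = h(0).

Since gcd(40, 85) = 5, we have 40x ≡ 0 (mod 5) for all x, so h(x) ≡ 1 (mod 5).
But 0 ≢ 1 (mod 5), so 0 ∈ ℤ_{85} has no preimage. Hence h is not surjective.
Since h is not surjective, we find the least positive k with h(k) = h(0): this means 40k ≡ 0 (mod 85), i.e. 85 ∣ 40k. Since gcd(40, 85) = 5, dividing through by 5 this holds exactly when 17 ∣ 8k, and as gcd(8, 17) = 1, exactly when 17 ∣ k.
The smallest positive such k is 17.

17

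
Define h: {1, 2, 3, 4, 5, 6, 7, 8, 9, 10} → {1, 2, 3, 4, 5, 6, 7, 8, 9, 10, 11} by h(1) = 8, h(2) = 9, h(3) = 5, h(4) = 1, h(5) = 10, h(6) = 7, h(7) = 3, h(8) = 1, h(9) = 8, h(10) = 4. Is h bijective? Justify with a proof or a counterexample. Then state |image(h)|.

h(4) = 1 = h(8) with 4 ≠ 8, so h is not injective, hence not bijective.
The image of h is {1, 3, 4, 5, 7, 8, 9, 10}, which has 8 elements.

8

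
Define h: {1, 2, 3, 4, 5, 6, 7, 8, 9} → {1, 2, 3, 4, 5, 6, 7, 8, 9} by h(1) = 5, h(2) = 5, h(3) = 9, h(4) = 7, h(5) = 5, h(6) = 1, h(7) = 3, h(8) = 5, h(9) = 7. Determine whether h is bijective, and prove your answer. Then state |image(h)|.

h(1) = 5 = h(2) with 1 ≠ 2, so h is not injective, hence not bijective.
The image of h is {1, 3, 5, 7, 9}, which has 5 elements.

5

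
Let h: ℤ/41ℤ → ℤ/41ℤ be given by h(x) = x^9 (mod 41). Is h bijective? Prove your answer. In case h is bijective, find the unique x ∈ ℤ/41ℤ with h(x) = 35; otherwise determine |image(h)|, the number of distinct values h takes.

Since 41 is prime, the nonzero elements of ℤ/41ℤ form a cyclic group of order 40.
As gcd(9, 40) = 1, raising to the 9th power is a bijection on this group: if s^9 ≡ t^9 then (st^{−1})^9 = 1, and the only element of order dividing gcd(9, 40) = 1 is 1, so s = t.
With h(0) = 0 this makes h injective on all of ℤ/41ℤ, hence bijective (finite equal-size domain and codomain). In particular h is bijective.
Since h is bijective, we find the preimage of 35. The inverse of x ↦ x^9 on (ℤ/41ℤ)^× is x ↦ x^9, because 9·9 = 81 = 2·40 + 1 ≡ 1 (mod 40) and x^{40} = 1 for x ≠ 0 (Fermat). So h⁻¹(35) = 35^9 mod 41.
Repeated squaring mod 41: 35^1 ≡ 35, 35^2 ≡ 35² = 1225 ≡ 36, 35^4 ≡ 36² = 1296 ≡ 25, 35^8 ≡ 25² = 625 ≡ 10. Since 9 = 8 + 1, 35^9 ≡ 10·35: 10·35 = 350 ≡ 22. So 35^9 ≡ 22 (mod 41).
Hence h⁻¹(35) = 22.

22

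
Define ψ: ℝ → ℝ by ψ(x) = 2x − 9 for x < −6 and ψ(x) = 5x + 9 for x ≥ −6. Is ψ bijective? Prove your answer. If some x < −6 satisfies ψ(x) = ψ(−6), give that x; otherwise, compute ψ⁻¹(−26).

Both pieces are strictly increasing (slopes 2 and 5), so each is injective on its own interval.
The left piece maps (−∞, −6) onto (−∞, −21); the right piece maps [−6, ∞) onto [−21, ∞).
Since −21 = −21, the images partition ℝ: ψ is injective and surjective, hence bijective.
Because the two images are disjoint, no x < −6 has ψ(x) = ψ(−6), so we compute ψ⁻¹(−26): −26 lies in (−∞, −21), so solve 2x − 9 = −26: x = (−26 + 9)/2 = −17/2.

-17/2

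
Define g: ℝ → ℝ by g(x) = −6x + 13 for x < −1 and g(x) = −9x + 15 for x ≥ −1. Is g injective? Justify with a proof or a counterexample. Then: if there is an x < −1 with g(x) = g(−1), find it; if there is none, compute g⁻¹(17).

-11/6

Both pieces are strictly decreasing (slopes −6 and −9), so each is injective on its own interval.
The left piece maps (−∞, −1) onto (19, ∞); the right piece maps [−1, ∞) onto (−∞, 24].
These images overlap. In particular g(−1) = 24 (right piece), and solving −6x + 13 = 24 on the left piece gives x = −11/6 < −1.
So g(−11/6) = g(−1) with −11/6 ≠ −1, and g is not injective. This x = −11/6 is the requested value below −1.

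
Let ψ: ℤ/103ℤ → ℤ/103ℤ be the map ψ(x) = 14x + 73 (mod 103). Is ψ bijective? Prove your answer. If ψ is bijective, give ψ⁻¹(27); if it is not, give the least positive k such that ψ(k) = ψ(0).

85

Suppose ψ(a) = ψ(b) in ℤ/103ℤ. Then 14a + 73 ≡ 14b + 73 (mod 103), so 14(a − b) ≡ 0 (mod 103).
Since gcd(14, 103) = 1, 14 is invertible modulo 103, thus a − b ≡ 0 (mod 103), i.e. a = b.
We now compute 14⁻¹ mod 103 explicitly. Euclid's algorithm: 103 = 7·14 + 5, 14 = 2·5 + 4, 5 = 1·4 + 1; back-substituting gives 1 = 81·14 − 11·103, so 14⁻¹ ≡ 81 (mod 103).
Then y ↦ 81(y − 73) is a two-sided inverse to ψ, so every y ∈ ℤ/103ℤ has a preimage.
Hence ψ is bijective.
Since ψ is bijective, we compute ψ⁻¹(27): solve 14x + 73 ≡ 27 (mod 103), i.e. 14x ≡ 57 (mod 103).
Multiplying by 14⁻¹ = 81 gives x ≡ 81·57 = 4617 = 44·103 + 85 ≡ 85 (mod 103).
Check: ψ(85) = 14·85 + 73 = 1263 = 12·103 + 27 ≡ 27 (mod 103).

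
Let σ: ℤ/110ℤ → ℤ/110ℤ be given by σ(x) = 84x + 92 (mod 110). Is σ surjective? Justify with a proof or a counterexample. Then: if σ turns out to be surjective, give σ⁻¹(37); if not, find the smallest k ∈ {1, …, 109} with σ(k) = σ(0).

Since gcd(84, 110) = 2, we have 84x ≡ 0 (mod 2) for all x, so σ(x) ≡ 0 (mod 2).
But 1 ≢ 0 (mod 2), so 1 ∈ ℤ/110ℤ has no preimage. So σ is not surjective.
Since σ is not surjective, we find the least positive k with σ(k) = σ(0): this means 84k ≡ 0 (mod 110), i.e. 110 ∣ 84k. Since gcd(84, 110) = 2, dividing through by 2 this holds exactly when 55 ∣ 42k, and as gcd(42, 55) = 1, exactly when 55 ∣ k.
The smallest positive such k is 55.

55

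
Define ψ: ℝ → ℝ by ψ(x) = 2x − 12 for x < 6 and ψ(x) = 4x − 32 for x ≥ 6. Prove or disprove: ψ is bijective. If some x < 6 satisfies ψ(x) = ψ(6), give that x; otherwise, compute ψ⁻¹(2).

2

Both pieces are strictly increasing (slopes 2 and 4), so each is injective on its own interval.
The left piece maps (−∞, 6) onto (−∞, 0); the right piece maps [6, ∞) onto [−8, ∞).
These images overlap. In particular ψ(6) = −8 (right piece), and solving 2x − 12 = −8 on the left piece gives x = 2 < 6.
So ψ(2) = ψ(6) with 2 ≠ 6, and ψ is not injective, hence not bijective. This x = 2 is the requested value below 6.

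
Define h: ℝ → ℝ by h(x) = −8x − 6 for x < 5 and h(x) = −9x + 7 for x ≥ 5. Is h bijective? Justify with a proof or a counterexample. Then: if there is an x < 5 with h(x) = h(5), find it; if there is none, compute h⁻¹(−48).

Both pieces are strictly decreasing (slopes −8 and −9), so each is injective on its own interval.
The left piece maps (−∞, 5) onto (−46, ∞); the right piece maps [5, ∞) onto (−∞, −38].
These images overlap. In particular h(5) = −38 (right piece), and solving −8x − 6 = −38 on the left piece gives x = 4 < 5.
So h(4) = h(5) with 4 ≠ 5, and h is not injective, hence not bijective. This x = 4 is the requested value below 5.

4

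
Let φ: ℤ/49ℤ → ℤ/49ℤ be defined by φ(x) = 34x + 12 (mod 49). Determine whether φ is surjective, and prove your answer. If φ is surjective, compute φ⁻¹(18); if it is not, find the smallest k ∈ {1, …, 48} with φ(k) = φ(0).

29

By definition, surjectivity means every element of the codomain has a preimage under φ.
Since gcd(34, 49) = 1, 34 is invertible modulo 49. Euclid's algorithm: 49 = 1·34 + 15, 34 = 2·15 + 4, 15 = 3·4 + 3, 4 = 1·3 + 1; back-substituting gives 1 = 13·34 − 9·49, so 34⁻¹ ≡ 13 (mod 49).
For any y ∈ ℤ/49ℤ, x = 13(y − 12) mod 49 satisfies φ(x) = 34·13(y − 12) + 12 ≡ y (since 34·13 ≡ 1 mod 49). So every y has a preimage.
Hence φ is surjective.
Since φ is surjective, we compute φ⁻¹(18): solve 34x + 12 ≡ 18 (mod 49), i.e. 34x ≡ 6 (mod 49).
Multiplying by 34⁻¹ = 13 gives x ≡ 13·6 = 78 = 1·49 + 29 ≡ 29 (mod 49).
Check: φ(29) = 34·29 + 12 = 998 = 20·49 + 18 ≡ 18 (mod 49).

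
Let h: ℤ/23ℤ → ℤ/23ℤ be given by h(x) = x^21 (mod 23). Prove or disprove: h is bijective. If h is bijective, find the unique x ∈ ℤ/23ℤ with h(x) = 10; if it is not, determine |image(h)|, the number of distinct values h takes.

7

Since 23 is prime, the nonzero elements of ℤ/23ℤ form a cyclic group of order 22.
As gcd(21, 22) = 1, raising to the 21st power is a bijection on this group: if x_1^21 ≡ x_2^21 then (x_1x_2^{−1})^21 = 1, and the only element of order dividing gcd(21, 22) = 1 is 1, so x_1 = x_2.
With h(0) = 0 this makes h injective on all of ℤ/23ℤ, hence bijective (finite equal-size domain and codomain). In particular h is bijective.
Since h is bijective, we find the preimage of 10. The inverse of x ↦ x^21 on (ℤ/23ℤ)^× is x ↦ x^21, because 21·21 = 441 = 20·22 + 1 ≡ 1 (mod 22) and x^{22} = 1 for x ≠ 0 (Fermat). So h⁻¹(10) = 10^21 mod 23.
Repeated squaring mod 23: 10^1 ≡ 10, 10^2 ≡ 10² = 100 ≡ 8, 10^4 ≡ 8² = 64 ≡ 18, 10^8 ≡ 18² = 324 ≡ 2, 10^16 ≡ 2² = 4. Since 21 = 16 + 4 + 1, 10^21 ≡ 4·18·10: 4·18 = 72 ≡ 3, then 3·10 = 30 ≡ 7. So 10^21 ≡ 7 (mod 23).
Hence h⁻¹(10) = 7.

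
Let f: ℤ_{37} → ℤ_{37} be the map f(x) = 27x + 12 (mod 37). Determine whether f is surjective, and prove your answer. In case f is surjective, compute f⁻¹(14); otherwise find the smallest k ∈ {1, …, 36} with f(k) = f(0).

Since gcd(27, 37) = 1, 27 is invertible modulo 37. Euclid's algorithm: 37 = 1·27 + 10, 27 = 2·10 + 7, 10 = 1·7 + 3, 7 = 2·3 + 1; back-substituting gives 1 = 11·27 − 8·37, so 27⁻¹ ≡ 11 (mod 37).
Then y ↦ 11(y − 12) is a two-sided inverse to f, so every y ∈ ℤ_{37} has a preimage.
Hence f is surjective.
Since f is surjective, we compute f⁻¹(14): solve 27x + 12 ≡ 14 (mod 37), i.e. 27x ≡ 2 (mod 37).
Multiplying by 27⁻¹ = 11 gives x ≡ 11·2 = 22 ≡ 22 (mod 37).
Check: f(22) = 27·22 + 12 = 606 = 16·37 + 14 ≡ 14 (mod 37).

22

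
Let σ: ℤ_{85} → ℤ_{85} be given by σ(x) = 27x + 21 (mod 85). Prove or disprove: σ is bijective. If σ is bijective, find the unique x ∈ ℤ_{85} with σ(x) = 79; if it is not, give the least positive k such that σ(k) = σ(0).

Suppose σ(s) = σ(t) in ℤ_{85}. Then 27s + 21 ≡ 27t + 21 (mod 85), so 27(s − t) ≡ 0 (mod 85).
Since gcd(27, 85) = 1, 27 is invertible modulo 85, therefore s − t ≡ 0 (mod 85), i.e. s = t.
We now compute 27⁻¹ mod 85 explicitly. Euclid's algorithm: 85 = 3·27 + 4, 27 = 6·4 + 3, 4 = 1·3 + 1; back-substituting gives 1 = 63·27 − 20·85, so 27⁻¹ ≡ 63 (mod 85).
Then y ↦ 63(y − 21) is a two-sided inverse to σ, so every y ∈ ℤ_{85} has a preimage.
Therefore σ is bijective.
Since σ is bijective, we compute σ⁻¹(79): solve 27x + 21 ≡ 79 (mod 85), i.e. 27x ≡ 58 (mod 85).
Multiplying by 27⁻¹ = 63 gives x ≡ 63·58 = 3654 = 42·85 + 84 ≡ 84 (mod 85).
Check: σ(84) = 27·84 + 21 = 2289 = 26·85 + 79 ≡ 79 (mod 85).

84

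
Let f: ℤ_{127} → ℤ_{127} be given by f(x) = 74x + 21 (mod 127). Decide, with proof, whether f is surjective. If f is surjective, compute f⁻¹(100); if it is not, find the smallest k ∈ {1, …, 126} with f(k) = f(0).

By definition, f is surjective if every y in the codomain equals f(x) for some x in the domain.
Since gcd(74, 127) = 1, 74 is invertible modulo 127. Euclid's algorithm: 127 = 1·74 + 53, 74 = 1·53 + 21, 53 = 2·21 + 11, 21 = 1·11 + 10, 11 = 1·10 + 1; back-substituting gives 1 = 115·74 − 67·127, so 74⁻¹ ≡ 115 (mod 127).
Then y ↦ 115(y − 21) is a two-sided inverse to f, so every y ∈ ℤ_{127} has a preimage.
Therefore f is surjective.
Since f is surjective, we compute f⁻¹(100): solve 74x + 21 ≡ 100 (mod 127), i.e. 74x ≡ 79 (mod 127).
Multiplying by 74⁻¹ = 115 gives x ≡ 115·79 = 9085 = 71·127 + 68 ≡ 68 (mod 127).
Check: f(68) = 74·68 + 21 = 5053 = 39·127 + 100 ≡ 100 (mod 127).

68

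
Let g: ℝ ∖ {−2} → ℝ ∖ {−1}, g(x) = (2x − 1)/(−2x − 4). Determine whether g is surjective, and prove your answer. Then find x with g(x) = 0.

1/2

For any y ≠ −1, solving y(−2x − 4) = 2x − 1 for x gives a well-defined x ≠ −2. So g is surjective.
Solving g(x) = 0: cross-multiplying gives 2x − 1 = 0(−2x − 4), which rearranges to 2x = 1, so x = 1/2.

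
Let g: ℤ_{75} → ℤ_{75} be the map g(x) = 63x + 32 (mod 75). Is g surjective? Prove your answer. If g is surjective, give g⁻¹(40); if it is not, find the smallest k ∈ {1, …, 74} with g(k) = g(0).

25

Recall that surjectivity means every element of the codomain has a preimage under g.
Since gcd(63, 75) = 3, we have 63x ≡ 0 (mod 3) for all x, so g(x) ≡ 2 (mod 3).
But 0 ≢ 2 (mod 3), so 0 ∈ ℤ_{75} has no preimage. Hence g is not surjective.
Since g is not surjective, we find the least positive k with g(k) = g(0): this means 63k ≡ 0 (mod 75), i.e. 75 ∣ 63k. Since gcd(63, 75) = 3, dividing through by 3 this holds exactly when 25 ∣ 21k, and as gcd(21, 25) = 1, exactly when 25 ∣ k.
The smallest positive such k is 25.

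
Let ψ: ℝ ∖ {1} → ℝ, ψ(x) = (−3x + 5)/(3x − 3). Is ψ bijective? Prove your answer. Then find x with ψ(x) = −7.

8/9

If ψ(x) = −1, cross-multiplying gives 3(−3x + 5) = −3(3x − 3), which simplifies to 15 = 9 — false.  So −1 has no preimage and ψ is not surjective.
Thus ψ is not bijective.
Solving ψ(x) = −7: cross-multiplying gives −3x + 5 = −7(3x − 3), which rearranges to 18x = 16, so x = 8/9.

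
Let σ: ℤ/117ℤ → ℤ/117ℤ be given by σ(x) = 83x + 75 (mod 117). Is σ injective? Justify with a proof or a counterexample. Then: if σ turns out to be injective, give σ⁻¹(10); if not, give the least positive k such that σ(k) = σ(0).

Suppose σ(a) = σ(b) in ℤ/117ℤ. Then 83a + 75 ≡ 83b + 75 (mod 117), thus 83(a − b) ≡ 0 (mod 117).
Since gcd(83, 117) = 1, 83 is invertible modulo 117, therefore a − b ≡ 0 (mod 117), i.e. a = b.
Hence σ is injective.
We now compute 83⁻¹ mod 117 explicitly. Euclid's algorithm: 117 = 1·83 + 34, 83 = 2·34 + 15, 34 = 2·15 + 4, 15 = 3·4 + 3, 4 = 1·3 + 1; back-substituting gives 1 = 86·83 − 61·117, so 83⁻¹ ≡ 86 (mod 117).
Since σ is injective, we compute σ⁻¹(10): solve 83x + 75 ≡ 10 (mod 117), i.e. 83x ≡ 52 (mod 117).
Multiplying by 83⁻¹ = 86 gives x ≡ 86·52 = 4472 = 38·117 + 26 ≡ 26 (mod 117).
Check: σ(26) = 83·26 + 75 = 2233 = 19·117 + 10 ≡ 10 (mod 117).

26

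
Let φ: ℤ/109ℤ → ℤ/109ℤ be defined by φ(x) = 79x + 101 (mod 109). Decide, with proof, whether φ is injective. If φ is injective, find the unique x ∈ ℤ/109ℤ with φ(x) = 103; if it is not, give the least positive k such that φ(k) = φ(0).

29

Recall that φ is injective if φ(u) = φ(v) implies u = v.
If φ(u) = φ(v), then 79u ≡ 79v (mod 109). Because gcd(79, 109) = 1, we may cancel 79 to get u ≡ v (mod 109).
So φ is injective.
We now compute 79⁻¹ mod 109 explicitly. Euclid's algorithm: 109 = 1·79 + 30, 79 = 2·30 + 19, 30 = 1·19 + 11, 19 = 1·11 + 8, 11 = 1·8 + 3, 8 = 2·3 + 2, 3 = 1·2 + 1; back-substituting gives 1 = 69·79 − 50·109, so 79⁻¹ ≡ 69 (mod 109).
Since φ is injective, we compute φ⁻¹(103): solve 79x + 101 ≡ 103 (mod 109), i.e. 79x ≡ 2 (mod 109).
Multiplying by 79⁻¹ = 69 gives x ≡ 69·2 = 138 = 1·109 + 29 ≡ 29 (mod 109).
Check: φ(29) = 79·29 + 101 = 2392 = 21·109 + 103 ≡ 103 (mod 109).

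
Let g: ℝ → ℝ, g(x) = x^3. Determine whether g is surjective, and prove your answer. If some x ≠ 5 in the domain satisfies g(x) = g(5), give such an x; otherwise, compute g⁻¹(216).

For any y ∈ ℝ, x = y^{1/3} ∈ ℝ gives g(x) = y, so g is surjective.
Since x ↦ x^3 is strictly increasing on ℝ, it is injective there, so no x ≠ 5 in the domain has g(x) = g(5). We therefore compute g⁻¹(216) = 216^{1/3} = 6 (indeed 6^3 = 216).

6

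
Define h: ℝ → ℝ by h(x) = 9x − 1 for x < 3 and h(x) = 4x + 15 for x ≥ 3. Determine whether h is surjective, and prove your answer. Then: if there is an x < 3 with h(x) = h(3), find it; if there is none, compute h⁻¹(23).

8/3

Both pieces are strictly increasing (slopes 9 and 4), so each is injective on its own interval.
The left piece maps (−∞, 3) onto (−∞, 26); the right piece maps [3, ∞) onto [27, ∞).
The union (−∞, 26) ∪ [27, ∞) omits the interval between 26 and 27; in particular 26 has no preimage. So h is not surjective.
Because the two images are disjoint, no x < 3 has h(x) = h(3), so we compute h⁻¹(23): 23 lies in (−∞, 26), so solve 9x − 1 = 23: x = (23 + 1)/9 = 8/3.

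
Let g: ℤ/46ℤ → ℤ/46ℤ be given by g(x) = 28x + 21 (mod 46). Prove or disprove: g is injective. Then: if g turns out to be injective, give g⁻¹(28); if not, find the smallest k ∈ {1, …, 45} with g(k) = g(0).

23

Recall: injectivity means: for all u, v in the domain, g(u) = g(v) implies u = v.
We have gcd(28, 46) = 2 > 1. Taking u = 0 and v = 23: g(0) = 21 and g(23) = 28·23 + 21 = 665 ≡ 21 (mod 46).
So g(0) = g(23) while 0 ≠ 23, thus g is not injective.
Since g is not injective, we find the least positive k with g(k) = g(0): this means 28k ≡ 0 (mod 46), i.e. 46 ∣ 28k. Since gcd(28, 46) = 2, dividing through by 2 this holds exactly when 23 ∣ 14k, and as gcd(14, 23) = 1, exactly when 23 ∣ k.
The smallest positive such k is 23.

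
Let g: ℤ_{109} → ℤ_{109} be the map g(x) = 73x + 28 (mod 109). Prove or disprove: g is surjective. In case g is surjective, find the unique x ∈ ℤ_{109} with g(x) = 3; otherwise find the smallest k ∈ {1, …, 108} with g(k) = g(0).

34

Since gcd(73, 109) = 1, 73 is invertible modulo 109. Euclid's algorithm: 109 = 1·73 + 36, 73 = 2·36 + 1; back-substituting gives 1 = 3·73 − 2·109, so 73⁻¹ ≡ 3 (mod 109).
Then y ↦ 3(y − 28) is a two-sided inverse to g, so every y ∈ ℤ_{109} has a preimage.
Thus g is surjective.
Since g is surjective, we compute g⁻¹(3): solve 73x + 28 ≡ 3 (mod 109), i.e. 73x ≡ 84 (mod 109).
Multiplying by 73⁻¹ = 3 gives x ≡ 3·84 = 252 = 2·109 + 34 ≡ 34 (mod 109).
Check: g(34) = 73·34 + 28 = 2510 = 23·109 + 3 ≡ 3 (mod 109).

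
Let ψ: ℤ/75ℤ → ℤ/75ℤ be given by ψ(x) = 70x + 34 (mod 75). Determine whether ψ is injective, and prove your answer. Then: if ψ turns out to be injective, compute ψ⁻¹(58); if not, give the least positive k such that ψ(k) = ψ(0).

We have gcd(70, 75) = 5 > 1. Taking x_1 = 0 and x_2 = 15: ψ(0) = 34 and ψ(15) = 70·15 + 34 = 1084 ≡ 34 (mod 75).
So ψ(0) = ψ(15) while 0 ≠ 15, thus ψ is not injective.
Since ψ is not injective, we find the least positive k with ψ(k) = ψ(0): this means 70k ≡ 0 (mod 75), i.e. 75 ∣ 70k. Since gcd(70, 75) = 5, dividing through by 5 this holds exactly when 15 ∣ 14k, and as gcd(14, 15) = 1, exactly when 15 ∣ k.
The smallest positive such k is 15.

15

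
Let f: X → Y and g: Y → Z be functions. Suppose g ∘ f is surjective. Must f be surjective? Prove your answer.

No. Take X = {1, 2}, Y = {1, 2, 3, 4, 5}, Z = {1}, f(a) = 1 for every a ∈ X, and g(b) = 1 for every b ∈ Y.
Then g ∘ f is surjective onto {1}, but 5 ∈ Y has no preimage under f, so f is not surjective.

not surjective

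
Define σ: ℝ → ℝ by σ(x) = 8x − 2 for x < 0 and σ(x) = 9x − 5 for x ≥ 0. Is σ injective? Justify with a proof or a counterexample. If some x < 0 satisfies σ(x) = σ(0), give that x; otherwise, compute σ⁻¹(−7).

Both pieces are strictly increasing (slopes 8 and 9), so each is injective on its own interval.
The left piece maps (−∞, 0) onto (−∞, −2); the right piece maps [0, ∞) onto [−5, ∞).
These images overlap. In particular σ(0) = −5 (right piece), and solving 8x − 2 = −5 on the left piece gives x = −3/8 < 0.
So σ(−3/8) = σ(0) with −3/8 ≠ 0, and σ is not injective. This x = −3/8 is the requested value below 0.

-3/8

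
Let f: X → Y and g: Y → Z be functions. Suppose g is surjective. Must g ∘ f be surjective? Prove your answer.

No. Take X = {0}, Y = Z = {0, 1, 2}, f(0) = 0, and g = identity (surjective).
Then (g ∘ f)(0) = 0, and 2 ∈ Z has no preimage under g ∘ f, so g ∘ f is not surjective.

not surjective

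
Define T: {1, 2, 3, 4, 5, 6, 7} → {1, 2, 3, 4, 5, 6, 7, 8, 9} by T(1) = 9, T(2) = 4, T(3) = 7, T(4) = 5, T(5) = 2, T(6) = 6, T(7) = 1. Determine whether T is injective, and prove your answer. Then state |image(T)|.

The values T(1), …, T(7) are 9, 4, 7, 5, 2, 6, 1 — all distinct.
So T(s) = T(t) only when s = t, and T is injective.
The image of T is {1, 2, 4, 5, 6, 7, 9}, which has 7 elements.

7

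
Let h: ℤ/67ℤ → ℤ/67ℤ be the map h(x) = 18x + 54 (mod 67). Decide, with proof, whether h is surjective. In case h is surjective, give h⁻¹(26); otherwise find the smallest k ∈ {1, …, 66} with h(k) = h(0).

Since gcd(18, 67) = 1, 18 is invertible modulo 67. Euclid's algorithm: 67 = 3·18 + 13, 18 = 1·13 + 5, 13 = 2·5 + 3, 5 = 1·3 + 2, 3 = 1·2 + 1; back-substituting gives 1 = 41·18 − 11·67, so 18⁻¹ ≡ 41 (mod 67).
Then y ↦ 41(y − 54) is a two-sided inverse to h, so every y ∈ ℤ/67ℤ has a preimage.
Therefore h is surjective.
Since h is surjective, we find h⁻¹(26): we need 18x ≡ 26 − 54 ≡ 39 (mod 67). Using 18⁻¹ = 41: x ≡ 41·39 = 1599 = 23·67 + 58, so x = 58.
Check: h(58) = 18·58 + 54 = 1098 = 16·67 + 26 ≡ 26 (mod 67).

58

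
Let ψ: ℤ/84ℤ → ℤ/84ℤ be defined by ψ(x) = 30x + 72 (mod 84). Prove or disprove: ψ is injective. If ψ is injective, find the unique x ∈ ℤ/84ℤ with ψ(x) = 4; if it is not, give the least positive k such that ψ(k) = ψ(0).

We have gcd(30, 84) = 6 > 1. Taking u = 0 and v = 14: ψ(0) = 72 and ψ(14) = 30·14 + 72 = 492 ≡ 72 (mod 84).
So ψ(0) = ψ(14) while 0 ≠ 14, hence ψ is not injective.
Since ψ is not injective, we find the least positive k with ψ(k) = ψ(0): this means 30k ≡ 0 (mod 84), i.e. 84 ∣ 30k. Since gcd(30, 84) = 6, dividing through by 6 this holds exactly when 14 ∣ 5k, and as gcd(5, 14) = 1, exactly when 14 ∣ k.
The smallest positive such k is 14.

14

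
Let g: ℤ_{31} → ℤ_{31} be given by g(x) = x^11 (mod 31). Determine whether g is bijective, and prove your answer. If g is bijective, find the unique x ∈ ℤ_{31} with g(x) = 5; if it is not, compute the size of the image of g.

25

Since 31 is prime, the nonzero elements of ℤ_{31} form a cyclic group of order 30.
As gcd(11, 30) = 1, raising to the 11th power is a bijection on this group: if s^11 ≡ t^11 then (st^{−1})^11 = 1, and the only element of order dividing gcd(11, 30) = 1 is 1, so s = t.
With g(0) = 0 this makes g injective on all of ℤ_{31}, hence bijective (finite equal-size domain and codomain). In particular g is bijective.
Since g is bijective, we find the preimage of 5. The inverse of x ↦ x^11 on (ℤ_{31})^× is x ↦ x^11, because 11·11 = 121 = 4·30 + 1 ≡ 1 (mod 30) and x^{30} = 1 for x ≠ 0 (Fermat). So g⁻¹(5) = 5^11 mod 31.
Repeated squaring mod 31: 5^1 ≡ 5, 5^2 ≡ 5² = 25, 5^4 ≡ 25² = 625 ≡ 5, 5^8 ≡ 5² = 25. Since 11 = 8 + 2 + 1, 5^11 ≡ 25·25·5: 25·25 = 625 ≡ 5, then 5·5 = 25. So 5^11 ≡ 25 (mod 31).
Hence g⁻¹(5) = 25.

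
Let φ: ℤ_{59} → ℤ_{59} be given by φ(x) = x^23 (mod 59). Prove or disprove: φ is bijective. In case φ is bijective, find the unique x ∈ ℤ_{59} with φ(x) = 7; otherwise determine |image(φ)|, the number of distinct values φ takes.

22

Since 59 is prime, the nonzero elements of ℤ_{59} form a cyclic group of order 58.
As gcd(23, 58) = 1, raising to the 23rd power is a bijection on this group: if a^23 ≡ b^23 then (ab^{−1})^23 = 1, and the only element of order dividing gcd(23, 58) = 1 is 1, so a = b.
With φ(0) = 0 this makes φ injective on all of ℤ_{59}, hence bijective (finite equal-size domain and codomain). In particular φ is bijective.
Since φ is bijective, we find the preimage of 7. The inverse of x ↦ x^23 on (ℤ_{59})^× is x ↦ x^53, because 23·53 = 1219 = 21·58 + 1 ≡ 1 (mod 58) and x^{58} = 1 for x ≠ 0 (Fermat). So φ⁻¹(7) = 7^53 mod 59.
Repeated squaring mod 59: 7^1 ≡ 7, 7^2 ≡ 7² = 49, 7^4 ≡ 49² = 2401 ≡ 41, 7^8 ≡ 41² = 1681 ≡ 29, 7^16 ≡ 29² = 841 ≡ 15, 7^32 ≡ 15² = 225 ≡ 48. Since 53 = 32 + 16 + 4 + 1, 7^53 ≡ 48·15·41·7: 48·15 = 720 ≡ 12, then 12·41 = 492 ≡ 20, then 20·7 = 140 ≡ 22. So 7^53 ≡ 22 (mod 59).
Hence φ⁻¹(7) = 22.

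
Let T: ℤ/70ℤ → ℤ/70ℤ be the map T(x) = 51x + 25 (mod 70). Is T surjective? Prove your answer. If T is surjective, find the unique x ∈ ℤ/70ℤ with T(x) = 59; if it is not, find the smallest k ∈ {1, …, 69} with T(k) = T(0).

Since gcd(51, 70) = 1, 51 is invertible modulo 70. Euclid's algorithm: 70 = 1·51 + 19, 51 = 2·19 + 13, 19 = 1·13 + 6, 13 = 2·6 + 1; back-substituting gives 1 = 11·51 − 8·70, so 51⁻¹ ≡ 11 (mod 70).
For any y ∈ ℤ/70ℤ, x = 11(y − 25) mod 70 satisfies T(x) = 51·11(y − 25) + 25 ≡ y (since 51·11 ≡ 1 mod 70). So every y has a preimage.
So T is surjective.
Since T is surjective, we compute T⁻¹(59): solve 51x + 25 ≡ 59 (mod 70), i.e. 51x ≡ 34 (mod 70).
Multiplying by 51⁻¹ = 11 gives x ≡ 11·34 = 374 = 5·70 + 24 ≡ 24 (mod 70).
Check: T(24) = 51·24 + 25 = 1249 = 17·70 + 59 ≡ 59 (mod 70).

24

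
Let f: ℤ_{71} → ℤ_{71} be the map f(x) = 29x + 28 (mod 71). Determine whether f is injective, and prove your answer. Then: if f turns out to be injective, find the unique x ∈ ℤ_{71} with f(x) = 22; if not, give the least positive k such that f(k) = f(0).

61

If f(s) = f(t), then 29s ≡ 29t (mod 71). Because gcd(29, 71) = 1, we may cancel 29 to get s ≡ t (mod 71).
Hence f is injective.
We now compute 29⁻¹ mod 71 explicitly. Euclid's algorithm: 71 = 2·29 + 13, 29 = 2·13 + 3, 13 = 4·3 + 1; back-substituting gives 1 = 49·29 − 20·71, so 29⁻¹ ≡ 49 (mod 71).
Since f is injective, we find f⁻¹(22): we need 29x ≡ 22 − 28 ≡ 65 (mod 71). Using 29⁻¹ = 49: x ≡ 49·65 = 3185 = 44·71 + 61, so x = 61.
Check: f(61) = 29·61 + 28 = 1797 = 25·71 + 22 ≡ 22 (mod 71).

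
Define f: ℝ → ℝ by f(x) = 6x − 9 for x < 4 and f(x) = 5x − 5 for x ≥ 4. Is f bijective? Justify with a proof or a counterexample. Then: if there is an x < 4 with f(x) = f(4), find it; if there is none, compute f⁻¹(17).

Both pieces are strictly increasing (slopes 6 and 5), so each is injective on its own interval.
The left piece maps (−∞, 4) onto (−∞, 15); the right piece maps [4, ∞) onto [15, ∞).
Since 15 = 15, the images partition ℝ: f is injective and surjective, hence bijective.
Because the two images are disjoint, no x < 4 has f(x) = f(4), so we compute f⁻¹(17): 17 lies in [15, ∞), so solve 5x − 5 = 17: x = (17 + 5)/5 = 22/5.

22/5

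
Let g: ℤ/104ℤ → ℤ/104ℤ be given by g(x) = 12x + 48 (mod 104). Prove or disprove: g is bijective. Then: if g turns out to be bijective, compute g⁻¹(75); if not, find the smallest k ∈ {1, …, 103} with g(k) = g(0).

Recall that g is injective when g(s) = g(t) forces s = t.
We have gcd(12, 104) = 4 > 1. Taking s = 0 and t = 26: g(0) = 48 and g(26) = 12·26 + 48 = 360 ≡ 48 (mod 104).
So g(0) = g(26) while 0 ≠ 26, hence g is not injective, hence not bijective.
Since g is not bijective, we find the least positive k with g(k) = g(0): this means 12k ≡ 0 (mod 104), i.e. 104 ∣ 12k. Since gcd(12, 104) = 4, dividing through by 4 this holds exactly when 26 ∣ 3k, and as gcd(3, 26) = 1, exactly when 26 ∣ k.
The smallest positive such k is 26.

26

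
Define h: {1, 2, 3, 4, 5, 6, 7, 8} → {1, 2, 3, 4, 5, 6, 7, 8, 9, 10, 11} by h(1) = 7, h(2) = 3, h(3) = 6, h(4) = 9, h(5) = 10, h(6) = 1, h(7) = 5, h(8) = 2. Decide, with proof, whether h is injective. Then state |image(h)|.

The values h(1), …, h(8) are 7, 3, 6, 9, 10, 1, 5, 2 — all distinct.
So h(a) = h(b) only when a = b, and h is injective.
The image of h is {1, 2, 3, 5, 6, 7, 9, 10}, which has 8 elements.

8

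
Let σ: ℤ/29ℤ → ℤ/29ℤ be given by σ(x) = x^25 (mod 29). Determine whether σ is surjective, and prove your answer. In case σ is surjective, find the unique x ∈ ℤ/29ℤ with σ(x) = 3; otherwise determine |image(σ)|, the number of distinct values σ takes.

Since 29 is prime, the nonzero elements of ℤ/29ℤ form a cyclic group of order 28.
As gcd(25, 28) = 1, raising to the 25th power is a bijection on this group: if u^25 ≡ v^25 then (uv^{−1})^25 = 1, and the only element of order dividing gcd(25, 28) = 1 is 1, so u = v.
With σ(0) = 0 this makes σ injective on all of ℤ/29ℤ, hence bijective (finite equal-size domain and codomain). In particular σ is surjective.
Since σ is surjective, we find the preimage of 3. The inverse of x ↦ x^25 on (ℤ/29ℤ)^× is x ↦ x^9, because 25·9 = 225 = 8·28 + 1 ≡ 1 (mod 28) and x^{28} = 1 for x ≠ 0 (Fermat). So σ⁻¹(3) = 3^9 mod 29.
Repeated squaring mod 29: 3^1 ≡ 3, 3^2 ≡ 3² = 9, 3^4 ≡ 9² = 81 ≡ 23, 3^8 ≡ 23² = 529 ≡ 7. Since 9 = 8 + 1, 3^9 ≡ 7·3: 7·3 = 21. So 3^9 ≡ 21 (mod 29).
Hence σ⁻¹(3) = 21.

21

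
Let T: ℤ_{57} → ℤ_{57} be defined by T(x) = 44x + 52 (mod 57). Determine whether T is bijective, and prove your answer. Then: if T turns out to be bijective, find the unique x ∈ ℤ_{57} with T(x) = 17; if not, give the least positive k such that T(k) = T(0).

29

Recall that injectivity means: for all s, t in the domain, T(s) = T(t) implies s = t.
If T(s) = T(t), then 44s ≡ 44t (mod 57). Because gcd(44, 57) = 1, we may cancel 44 to get s ≡ t (mod 57).
We now compute 44⁻¹ mod 57 explicitly. Euclid's algorithm: 57 = 1·44 + 13, 44 = 3·13 + 5, 13 = 2·5 + 3, 5 = 1·3 + 2, 3 = 1·2 + 1; back-substituting gives 1 = 35·44 − 27·57, so 44⁻¹ ≡ 35 (mod 57).
For any y ∈ ℤ_{57}, x = 35(y − 52) mod 57 satisfies T(x) = 44·35(y − 52) + 52 ≡ y (since 44·35 ≡ 1 mod 57). So every y has a preimage.
Thus T is bijective.
Since T is bijective, we compute T⁻¹(17): solve 44x + 52 ≡ 17 (mod 57), i.e. 44x ≡ 22 (mod 57).
Multiplying by 44⁻¹ = 35 gives x ≡ 35·22 = 770 = 13·57 + 29 ≡ 29 (mod 57).
Check: T(29) = 44·29 + 52 = 1328 = 23·57 + 17 ≡ 17 (mod 57).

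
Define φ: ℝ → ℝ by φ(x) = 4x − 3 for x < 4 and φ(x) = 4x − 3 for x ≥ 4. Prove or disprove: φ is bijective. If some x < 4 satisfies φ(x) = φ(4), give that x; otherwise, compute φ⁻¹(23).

Both pieces are strictly increasing (slopes 4 and 4), so each is injective on its own interval.
The left piece maps (−∞, 4) onto (−∞, 13); the right piece maps [4, ∞) onto [13, ∞).
Since 13 = 13, the images partition ℝ: φ is injective and surjective, hence bijective.
Because the two images are disjoint, no x < 4 has φ(x) = φ(4), so we compute φ⁻¹(23): 23 lies in [13, ∞), so solve 4x − 3 = 23: x = (23 + 3)/4 = 13/2.

13/2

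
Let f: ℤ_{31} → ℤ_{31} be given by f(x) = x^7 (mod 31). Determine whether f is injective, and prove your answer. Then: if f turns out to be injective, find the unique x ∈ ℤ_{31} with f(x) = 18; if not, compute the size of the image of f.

20

Since 31 is prime, the nonzero elements of ℤ_{31} form a cyclic group of order 30.
As gcd(7, 30) = 1, raising to the 7th power is a bijection on this group: if a^7 ≡ b^7 then (ab^{−1})^7 = 1, and the only element of order dividing gcd(7, 30) = 1 is 1, so a = b.
With f(0) = 0 this makes f injective on all of ℤ_{31}, hence bijective (finite equal-size domain and codomain). In particular f is injective.
Since f is injective, we find the preimage of 18. The inverse of x ↦ x^7 on (ℤ_{31})^× is x ↦ x^13, because 7·13 = 91 = 3·30 + 1 ≡ 1 (mod 30) and x^{30} = 1 for x ≠ 0 (Fermat). So f⁻¹(18) = 18^13 mod 31.
Repeated squaring mod 31: 18^1 ≡ 18, 18^2 ≡ 18² = 324 ≡ 14, 18^4 ≡ 14² = 196 ≡ 10, 18^8 ≡ 10² = 100 ≡ 7. Since 13 = 8 + 4 + 1, 18^13 ≡ 7·10·18: 7·10 = 70 ≡ 8, then 8·18 = 144 ≡ 20. So 18^13 ≡ 20 (mod 31).
Hence f⁻¹(18) = 20.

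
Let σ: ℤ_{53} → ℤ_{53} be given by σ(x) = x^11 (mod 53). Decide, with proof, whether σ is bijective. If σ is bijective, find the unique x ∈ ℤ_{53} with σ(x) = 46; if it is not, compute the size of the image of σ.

Since 53 is prime, the nonzero elements of ℤ_{53} form a cyclic group of order 52.
As gcd(11, 52) = 1, raising to the 11th power is a bijection on this group: if a^11 ≡ b^11 then (ab^{−1})^11 = 1, and the only element of order dividing gcd(11, 52) = 1 is 1, so a = b.
With σ(0) = 0 this makes σ injective on all of ℤ_{53}, hence bijective (finite equal-size domain and codomain). In particular σ is bijective.
Since σ is bijective, we find the preimage of 46. The inverse of x ↦ x^11 on (ℤ_{53})^× is x ↦ x^19, because 11·19 = 209 = 4·52 + 1 ≡ 1 (mod 52) and x^{52} = 1 for x ≠ 0 (Fermat). So σ⁻¹(46) = 46^19 mod 53.
Repeated squaring mod 53: 46^1 ≡ 46, 46^2 ≡ 46² = 2116 ≡ 49, 46^4 ≡ 49² = 2401 ≡ 16, 46^8 ≡ 16² = 256 ≡ 44, 46^16 ≡ 44² = 1936 ≡ 28. Since 19 = 16 + 2 + 1, 46^19 ≡ 28·49·46: 28·49 = 1372 ≡ 47, then 47·46 = 2162 ≡ 42. So 46^19 ≡ 42 (mod 53).
Hence σ⁻¹(46) = 42.

42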